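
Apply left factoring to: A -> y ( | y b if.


Common prefix: 'y'
Factored: A -> y A', A' -> ( | b if


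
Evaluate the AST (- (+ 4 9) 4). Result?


Evaluate inner: (+ 4 9) = 13
Evaluate root: (- 13 4) = 9
Result: 9


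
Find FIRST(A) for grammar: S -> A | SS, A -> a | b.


Per alternative of A: FIRST(a) = {a}; FIRST(b) = {b}
FIRST(A) = {a, b}


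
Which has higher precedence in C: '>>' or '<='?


'>>' is shift (level 8); '<=' is relational (level 7)
Higher level binds tighter
'>>' has higher precedence than '<='


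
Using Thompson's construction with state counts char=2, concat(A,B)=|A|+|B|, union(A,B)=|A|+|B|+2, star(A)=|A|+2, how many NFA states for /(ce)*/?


Syntax tree has 2 char leaf(s), 0 union(s), 1 star(s)
chars contribute 2×2 = 4; each union adds +2; each star adds +2
Total: 4 + 0 + 2 = 6 states


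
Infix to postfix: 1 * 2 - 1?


Left to right (same or higher precedence on left)
Postfix: 1 2 * 1 -


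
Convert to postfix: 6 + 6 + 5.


Left to right (same or higher precedence on left)
Postfix: 6 6 + 5 +


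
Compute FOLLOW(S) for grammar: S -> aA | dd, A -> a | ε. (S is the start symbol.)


$ ∈ FOLLOW(S). For each A -> αBβ: add FIRST(β)\{ε} to FOLLOW(B); if β nullable, add FOLLOW(A).
FOLLOW(S) = {$}


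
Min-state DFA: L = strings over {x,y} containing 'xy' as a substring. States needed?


KMP-style automaton: 2 progress states + 1 absorbing accept = 3
Minimal DFA: 3 states


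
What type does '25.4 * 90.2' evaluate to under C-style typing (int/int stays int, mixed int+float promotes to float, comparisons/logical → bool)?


Operand types: float * float
Rule: mixed int/float promotes to float; int/int stays int
Result type: float


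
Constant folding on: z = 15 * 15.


15 * 15 = 225 at compile time
Optimized: z = 225


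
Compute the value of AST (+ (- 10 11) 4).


Evaluate inner: (- 10 11) = -1
Evaluate root: (+ -1 4) = 3
Result: 3


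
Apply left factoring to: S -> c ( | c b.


Common prefix: 'c'
Factored: S -> c S', S' -> ( | b


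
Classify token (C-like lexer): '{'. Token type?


Pattern: delimiter/punctuation
Type: PUNCTUATION


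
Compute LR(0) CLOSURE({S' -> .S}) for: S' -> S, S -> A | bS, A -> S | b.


Start: S' -> .S
For each item with dot before a nonterminal B, add B -> .γ for every B-production
Closure: [S' -> .S, S -> .A, S -> .bS, A -> .S, A -> .b]


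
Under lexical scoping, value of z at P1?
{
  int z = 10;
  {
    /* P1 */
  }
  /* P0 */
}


P1's block does not declare z; resolves to the enclosing declaration at depth 0
z = 10


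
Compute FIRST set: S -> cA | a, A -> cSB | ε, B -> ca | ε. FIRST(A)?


Per alternative of A: FIRST(cSB) = {c}; FIRST(ε) = {ε}
FIRST(A) = {c, ε}


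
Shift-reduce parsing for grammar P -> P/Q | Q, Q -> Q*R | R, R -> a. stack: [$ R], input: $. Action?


'R' (not preceded by Q*) is the handle for Q -> R
Action: reduce (Q -> R)


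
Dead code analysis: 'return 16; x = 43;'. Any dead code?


statement follows a return and is unreachable
Dead: 'x = 43'


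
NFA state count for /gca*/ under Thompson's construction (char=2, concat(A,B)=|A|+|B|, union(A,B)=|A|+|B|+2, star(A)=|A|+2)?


Syntax tree has 3 char leaf(s), 0 union(s), 1 star(s)
chars contribute 3×2 = 6; each union adds +2; each star adds +2
Total: 6 + 0 + 2 = 8 states


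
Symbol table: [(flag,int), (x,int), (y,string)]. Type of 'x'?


Lookup 'x' → type int


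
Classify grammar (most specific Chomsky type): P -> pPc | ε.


Single nonterminal LHS, but p^n c^n is not regular
Classification: Type 2 (Context-Free)


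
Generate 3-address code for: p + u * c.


Break into single-operator statements:
t1 = u * c
t2 = p + t1


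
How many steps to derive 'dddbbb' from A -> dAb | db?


Derivation: A => dAb => ddAbb => dddbbb
Steps: 3


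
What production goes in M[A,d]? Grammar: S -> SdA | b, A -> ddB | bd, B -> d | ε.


For [A, d]: 'd' ∈ FIRST(ddB)
Entry: A -> ddB


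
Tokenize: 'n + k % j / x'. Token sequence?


Scan left to right, longest-match per lexeme
Tokens: ID(n), OP(+), ID(k), OP(%), ID(j), OP(/), ID(x)


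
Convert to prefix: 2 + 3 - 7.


left-to-right (same/higher precedence on left): tree is (- (+ 2 3) 7)
Prefix: - + 2 3 7


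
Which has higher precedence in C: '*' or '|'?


'*' is multiplicative (level 10); '|' is bitwise OR (level 3)
Higher level binds tighter
'*' has higher precedence than '|'


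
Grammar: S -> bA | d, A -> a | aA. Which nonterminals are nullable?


A nonterminal is nullable iff some alternative derives ε (directly, or every symbol in it is nullable)
Nullable: {}


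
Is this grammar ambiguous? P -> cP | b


right-linear, alternatives start with distinct terminals 'c' vs 'b': unique leftmost derivation
Unambiguous


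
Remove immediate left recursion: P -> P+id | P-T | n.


Left-recursive alternatives: P+id, P-T; non-recursive: n
Introduce P': P -> nP', P' -> +idP' | -TP' | ε


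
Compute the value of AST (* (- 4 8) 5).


Evaluate inner: (- 4 8) = -4
Evaluate root: (* -4 5) = -20
Result: -20


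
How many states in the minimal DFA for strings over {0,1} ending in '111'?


Track the longest suffix of input matching a prefix of '111': 4 classes (prefixes of length 0..3)
Minimal DFA: 4 states


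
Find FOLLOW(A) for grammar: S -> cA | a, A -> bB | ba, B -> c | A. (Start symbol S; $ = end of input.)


$ ∈ FOLLOW(S). For each A -> αBβ: add FIRST(β)\{ε} to FOLLOW(B); if β nullable, add FOLLOW(A).
FOLLOW(A) = {$}


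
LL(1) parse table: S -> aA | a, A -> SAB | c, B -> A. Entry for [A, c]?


For [A, c]: 'c' ∈ FIRST(c)
Entry: A -> c


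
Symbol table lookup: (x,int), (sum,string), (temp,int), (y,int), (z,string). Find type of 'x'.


Lookup 'x' → type int


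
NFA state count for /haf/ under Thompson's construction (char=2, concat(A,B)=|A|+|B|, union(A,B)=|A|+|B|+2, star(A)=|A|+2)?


Syntax tree has 3 char leaf(s), 0 union(s), 0 star(s)
chars contribute 3×2 = 6; each union adds +2; each star adds +2
Total: 6 + 0 + 0 = 6 states


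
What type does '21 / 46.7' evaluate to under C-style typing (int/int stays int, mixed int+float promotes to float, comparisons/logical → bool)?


Operand types: int / float
Rule: mixed int/float promotes to float; int/int stays int
Result type: float


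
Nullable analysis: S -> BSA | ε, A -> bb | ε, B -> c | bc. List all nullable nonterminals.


A nonterminal is nullable iff some alternative derives ε (directly, or every symbol in it is nullable)
Nullable: {A, S}


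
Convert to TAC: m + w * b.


Break into single-operator statements:
t1 = w * b
t2 = m + t1


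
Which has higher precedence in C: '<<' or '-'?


'-' is additive (level 9); '<<' is shift (level 8)
Higher level binds tighter
'-' has higher precedence than '<<'


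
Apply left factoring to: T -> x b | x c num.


Common prefix: 'x'
Factored: T -> x T', T' -> b | c num


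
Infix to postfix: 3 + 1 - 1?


Left to right (same or higher precedence on left)
Postfix: 3 1 + 1 -


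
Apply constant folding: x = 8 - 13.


8 - 13 = -5 at compile time
Optimized: x = -5


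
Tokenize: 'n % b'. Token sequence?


Scan left to right, longest-match per lexeme
Tokens: ID(n), OP(%), ID(b)


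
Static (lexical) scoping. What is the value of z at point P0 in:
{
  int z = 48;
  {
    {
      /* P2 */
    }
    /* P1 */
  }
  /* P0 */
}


z declared in the same block as P0
z = 48


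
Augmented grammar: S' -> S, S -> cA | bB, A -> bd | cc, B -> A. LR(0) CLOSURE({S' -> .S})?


Start: S' -> .S
For each item with dot before a nonterminal B, add B -> .γ for every B-production
Closure: [S' -> .S, S -> .cA, S -> .bB]


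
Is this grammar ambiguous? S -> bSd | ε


balanced b^n…d^n: each string has a unique parse
Unambiguous


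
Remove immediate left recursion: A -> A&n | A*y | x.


Left-recursive alternatives: A&n, A*y; non-recursive: x
Introduce A': A -> xA', A' -> &nA' | *yA' | ε


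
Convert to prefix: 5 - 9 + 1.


left-to-right (same/higher precedence on left): tree is (+ (- 5 9) 1)
Prefix: + - 5 9 1


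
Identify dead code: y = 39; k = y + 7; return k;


y is read by k's definition; k is returned
No dead code


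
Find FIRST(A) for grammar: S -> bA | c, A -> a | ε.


Per alternative of A: FIRST(a) = {a}; FIRST(ε) = {ε}
FIRST(A) = {a, ε}


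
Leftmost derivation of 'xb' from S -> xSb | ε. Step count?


Derivation: S => xSb => xb
Steps: 2


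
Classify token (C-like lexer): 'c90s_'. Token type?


Pattern: letter/underscore followed by alphanumerics, not a keyword
Type: IDENTIFIER


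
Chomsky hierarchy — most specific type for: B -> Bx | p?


Left-linear: every RHS is a terminal or one nonterminal followed by a terminal
Classification: Type 3 (Regular)


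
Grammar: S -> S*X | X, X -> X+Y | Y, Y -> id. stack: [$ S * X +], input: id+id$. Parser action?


no handle; shift 'id'
Action: shift


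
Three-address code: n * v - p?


Break into single-operator statements:
t1 = n * v
t2 = t1 - p


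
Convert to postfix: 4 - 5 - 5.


Left to right (same or higher precedence on left)
Postfix: 4 5 - 5 -


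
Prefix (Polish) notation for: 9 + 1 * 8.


'*' binds tighter: tree is (+ 9 (* 1 8))
Prefix: + 9 * 1 8


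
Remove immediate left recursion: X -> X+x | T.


Left-recursive alternatives: X+x; non-recursive: T
Introduce X': X -> TX', X' -> +xX' | ε


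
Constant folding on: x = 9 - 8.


9 - 8 = 1 at compile time
Optimized: x = 1


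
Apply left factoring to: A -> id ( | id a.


Common prefix: 'id'
Factored: A -> id A', A' -> ( | a


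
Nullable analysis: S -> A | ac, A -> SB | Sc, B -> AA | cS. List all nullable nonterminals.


A nonterminal is nullable iff some alternative derives ε (directly, or every symbol in it is nullable)
Nullable: {}


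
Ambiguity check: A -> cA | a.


right-linear, alternatives start with distinct terminals 'c' vs 'a': unique leftmost derivation
Unambiguous


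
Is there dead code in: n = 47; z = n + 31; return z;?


n is read by z's definition; z is returned
No dead code


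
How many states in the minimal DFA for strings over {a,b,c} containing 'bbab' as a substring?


KMP-style automaton: 4 progress states + 1 absorbing accept = 5
Minimal DFA: 5 states


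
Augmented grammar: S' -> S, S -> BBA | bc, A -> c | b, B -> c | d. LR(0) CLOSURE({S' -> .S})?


Start: S' -> .S
For each item with dot before a nonterminal B, add B -> .γ for every B-production
Closure: [S' -> .S, S -> .BBA, S -> .bc, B -> .c, B -> .d]


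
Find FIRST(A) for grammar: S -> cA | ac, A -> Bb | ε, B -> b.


Per alternative of A: FIRST(Bb) = {b}; FIRST(ε) = {ε}
FIRST(A) = {b, ε}


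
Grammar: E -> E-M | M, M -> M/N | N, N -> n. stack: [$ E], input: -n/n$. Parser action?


shift '-' to continue E -> E-M
Action: shift


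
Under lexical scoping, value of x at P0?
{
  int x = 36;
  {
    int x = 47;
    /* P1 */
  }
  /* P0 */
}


x declared in the same block as P0
x = 36


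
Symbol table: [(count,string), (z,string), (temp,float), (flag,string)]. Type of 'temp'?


Lookup 'temp' → type float


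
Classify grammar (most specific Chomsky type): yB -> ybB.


LHS has context (more than one symbol) and |LHS| ≤ |RHS|
Classification: Type 1 (Context-Sensitive)


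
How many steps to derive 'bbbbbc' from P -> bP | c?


Derivation: P => bP => bbP => bbbP => bbbbP => bbbbbP => bbbbbc
Steps: 6


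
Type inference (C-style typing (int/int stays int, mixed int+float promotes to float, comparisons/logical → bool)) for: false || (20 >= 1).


Operand types: bool || bool
Rule: logical operators take bool operands and yield bool
Result type: bool


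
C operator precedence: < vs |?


'<' is relational (level 7); '|' is bitwise OR (level 3)
Higher level binds tighter
'<' has higher precedence than '|'


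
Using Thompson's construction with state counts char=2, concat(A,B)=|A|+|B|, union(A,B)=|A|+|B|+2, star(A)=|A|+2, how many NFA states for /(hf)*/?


Syntax tree has 2 char leaf(s), 0 union(s), 1 star(s)
chars contribute 2×2 = 4; each union adds +2; each star adds +2
Total: 4 + 0 + 2 = 6 states


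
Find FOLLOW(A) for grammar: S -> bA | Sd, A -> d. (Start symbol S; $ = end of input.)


$ ∈ FOLLOW(S). For each A -> αBβ: add FIRST(β)\{ε} to FOLLOW(B); if β nullable, add FOLLOW(A).
FOLLOW(A) = {$, d}


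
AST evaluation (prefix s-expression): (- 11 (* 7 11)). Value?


Evaluate inner: (* 7 11) = 77
Evaluate root: (- 11 77) = -66
Result: -66


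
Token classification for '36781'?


Pattern: digits only
Type: INTEGER_LITERAL


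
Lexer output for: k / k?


Scan left to right, longest-match per lexeme
Tokens: ID(k), OP(/), ID(k)


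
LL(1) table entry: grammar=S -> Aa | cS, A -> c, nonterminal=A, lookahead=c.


For [A, c]: 'c' ∈ FIRST(c)
Entry: A -> c


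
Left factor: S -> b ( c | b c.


Common prefix: 'b'
Factored: S -> b S', S' -> ( c | c


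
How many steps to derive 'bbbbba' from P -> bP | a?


Derivation: P => bP => bbP => bbbP => bbbbP => bbbbbP => bbbbba
Steps: 6


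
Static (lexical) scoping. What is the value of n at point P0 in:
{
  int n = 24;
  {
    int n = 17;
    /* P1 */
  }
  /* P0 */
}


n declared in the same block as P0
n = 24


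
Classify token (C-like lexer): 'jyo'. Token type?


Pattern: letter/underscore followed by alphanumerics, not a keyword
Type: IDENTIFIER


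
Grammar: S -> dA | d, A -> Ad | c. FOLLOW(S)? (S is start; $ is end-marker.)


$ ∈ FOLLOW(S). For each A -> αBβ: add FIRST(β)\{ε} to FOLLOW(B); if β nullable, add FOLLOW(A).
FOLLOW(S) = {$}


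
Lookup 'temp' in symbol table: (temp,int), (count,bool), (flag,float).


Lookup 'temp' → type int


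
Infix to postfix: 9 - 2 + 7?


Left to right (same or higher precedence on left)
Postfix: 9 2 - 7 +


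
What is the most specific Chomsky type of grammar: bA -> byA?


LHS has context (more than one symbol) and |LHS| ≤ |RHS|
Classification: Type 1 (Context-Sensitive)


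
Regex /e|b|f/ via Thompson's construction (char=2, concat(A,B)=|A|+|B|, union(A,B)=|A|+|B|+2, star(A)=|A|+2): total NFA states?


Syntax tree has 3 char leaf(s), 2 union(s), 0 star(s)
chars contribute 3×2 = 6; each union adds +2; each star adds +2
Total: 6 + 4 + 0 = 10 states


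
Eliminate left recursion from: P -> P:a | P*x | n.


Left-recursive alternatives: P:a, P*x; non-recursive: n
Introduce P': P -> nP', P' -> :aP' | *xP' | ε


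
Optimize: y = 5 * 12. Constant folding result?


5 * 12 = 60 at compile time
Optimized: y = 60


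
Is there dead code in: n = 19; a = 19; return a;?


n is assigned but never read
Dead: 'n = 19'


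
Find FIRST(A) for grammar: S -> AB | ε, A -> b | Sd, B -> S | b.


Per alternative of A: FIRST(b) = {b}; FIRST(Sd) = {b, d}
FIRST(A) = {b, d}


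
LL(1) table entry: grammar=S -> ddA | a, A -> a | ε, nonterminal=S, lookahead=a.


For [S, a]: 'a' ∈ FIRST(a)
Entry: S -> a


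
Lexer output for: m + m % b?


Scan left to right, longest-match per lexeme
Tokens: ID(m), OP(+), ID(m), OP(%), ID(b)


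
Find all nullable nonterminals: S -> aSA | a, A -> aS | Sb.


A nonterminal is nullable iff some alternative derives ε (directly, or every symbol in it is nullable)
Nullable: {}


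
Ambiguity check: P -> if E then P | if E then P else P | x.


dangling else: 'if E then if E then x else x' parses two ways
Ambiguous


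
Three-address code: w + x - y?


Break into single-operator statements:
t1 = w + x
t2 = t1 - y


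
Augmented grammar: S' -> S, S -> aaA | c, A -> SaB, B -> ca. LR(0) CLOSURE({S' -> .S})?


Start: S' -> .S
For each item with dot before a nonterminal B, add B -> .γ for every B-production
Closure: [S' -> .S, S -> .aaA, S -> .c]


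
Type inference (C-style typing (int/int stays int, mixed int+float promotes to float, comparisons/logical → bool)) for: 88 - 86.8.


Operand types: int - float
Rule: mixed int/float promotes to float; int/int stays int
Result type: float


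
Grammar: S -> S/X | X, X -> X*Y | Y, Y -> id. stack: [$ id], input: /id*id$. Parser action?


'id' on top is the handle for Y -> id
Action: reduce (Y -> id)


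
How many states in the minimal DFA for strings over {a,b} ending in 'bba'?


Track the longest suffix of input matching a prefix of 'bba': 4 classes (prefixes of length 0..3)
Minimal DFA: 4 states


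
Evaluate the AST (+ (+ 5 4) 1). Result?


Evaluate inner: (+ 5 4) = 9
Evaluate root: (+ 9 1) = 10
Result: 10


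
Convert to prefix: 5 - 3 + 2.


left-to-right (same/higher precedence on left): tree is (+ (- 5 3) 2)
Prefix: + - 5 3 2


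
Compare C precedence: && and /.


'/' is multiplicative (level 10); '&&' is logical AND (level 2)
Higher level binds tighter
'/' has higher precedence than '&&'


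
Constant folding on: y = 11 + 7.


11 + 7 = 18 at compile time
Optimized: y = 18


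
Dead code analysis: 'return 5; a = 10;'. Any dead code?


statement follows a return and is unreachable
Dead: 'a = 10'


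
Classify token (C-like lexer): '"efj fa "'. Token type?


Pattern: double-quoted sequence
Type: STRING_LITERAL


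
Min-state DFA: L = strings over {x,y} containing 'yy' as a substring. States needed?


KMP-style automaton: 2 progress states + 1 absorbing accept = 3
Minimal DFA: 3 states


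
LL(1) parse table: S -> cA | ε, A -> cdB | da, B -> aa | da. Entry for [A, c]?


For [A, c]: 'c' ∈ FIRST(cdB)
Entry: A -> cdB


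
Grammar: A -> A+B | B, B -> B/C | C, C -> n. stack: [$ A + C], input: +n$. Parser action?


'C' (not preceded by B/) is the handle for B -> C
Action: reduce (B -> C)


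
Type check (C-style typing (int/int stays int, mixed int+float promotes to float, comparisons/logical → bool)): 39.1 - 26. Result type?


Operand types: float - int
Rule: mixed int/float promotes to float; int/int stays int
Result type: float


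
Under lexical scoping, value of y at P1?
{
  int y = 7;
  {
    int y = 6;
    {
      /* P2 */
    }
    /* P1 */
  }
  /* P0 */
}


y declared in the same block as P1
y = 6


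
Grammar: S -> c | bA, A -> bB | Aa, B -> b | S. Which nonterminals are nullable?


A nonterminal is nullable iff some alternative derives ε (directly, or every symbol in it is nullable)
Nullable: {}


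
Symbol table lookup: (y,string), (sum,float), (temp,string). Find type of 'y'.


Lookup 'y' → type string


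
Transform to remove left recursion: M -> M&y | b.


Left-recursive alternatives: M&y; non-recursive: b
Introduce M': M -> bM', M' -> &yM' | ε


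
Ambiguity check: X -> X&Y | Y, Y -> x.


precedence layered via separate nonterminal Y: deterministic
Unambiguous


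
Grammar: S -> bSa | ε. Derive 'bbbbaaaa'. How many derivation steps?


Derivation: S => bSa => bbSaa => bbbSaaa => bbbbSaaaa => bbbbaaaa
Steps: 5


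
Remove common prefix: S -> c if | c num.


Common prefix: 'c'
Factored: S -> c S', S' -> if | num


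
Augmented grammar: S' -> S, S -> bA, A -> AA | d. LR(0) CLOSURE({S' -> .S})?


Start: S' -> .S
For each item with dot before a nonterminal B, add B -> .γ for every B-production
Closure: [S' -> .S, S -> .bA]


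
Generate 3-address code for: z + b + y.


Break into single-operator statements:
t1 = z + b
t2 = t1 + y


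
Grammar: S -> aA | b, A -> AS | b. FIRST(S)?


Per alternative of S: FIRST(aA) = {a}; FIRST(b) = {b}
FIRST(S) = {a, b}


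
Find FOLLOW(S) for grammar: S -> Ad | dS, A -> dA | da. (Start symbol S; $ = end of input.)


$ ∈ FOLLOW(S). For each A -> αBβ: add FIRST(β)\{ε} to FOLLOW(B); if β nullable, add FOLLOW(A).
FOLLOW(S) = {$}


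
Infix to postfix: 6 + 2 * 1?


* has higher precedence, evaluate 2*1 first
Postfix: 6 2 1 * +


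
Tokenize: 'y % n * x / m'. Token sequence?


Scan left to right, longest-match per lexeme
Tokens: ID(y), OP(%), ID(n), OP(*), ID(x), OP(/), ID(m)


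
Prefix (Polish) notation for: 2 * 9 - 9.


left-to-right (same/higher precedence on left): tree is (- (* 2 9) 9)
Prefix: - * 2 9 9


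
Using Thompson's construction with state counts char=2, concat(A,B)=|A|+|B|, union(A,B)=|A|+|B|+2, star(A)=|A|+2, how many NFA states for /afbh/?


Syntax tree has 4 char leaf(s), 0 union(s), 0 star(s)
chars contribute 4×2 = 8; each union adds +2; each star adds +2
Total: 8 + 0 + 0 = 8 states


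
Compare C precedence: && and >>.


'>>' is shift (level 8); '&&' is logical AND (level 2)
Higher level binds tighter
'>>' has higher precedence than '&&'


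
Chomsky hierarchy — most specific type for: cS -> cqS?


LHS has context (more than one symbol) and |LHS| ≤ |RHS|
Classification: Type 1 (Context-Sensitive)


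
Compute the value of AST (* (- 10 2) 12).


Evaluate inner: (- 10 2) = 8
Evaluate root: (* 8 12) = 96
Result: 96


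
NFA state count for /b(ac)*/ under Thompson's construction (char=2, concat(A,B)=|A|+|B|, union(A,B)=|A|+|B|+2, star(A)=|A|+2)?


Syntax tree has 3 char leaf(s), 0 union(s), 1 star(s)
chars contribute 3×2 = 6; each union adds +2; each star adds +2
Total: 6 + 0 + 2 = 8 states


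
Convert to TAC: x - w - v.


Break into single-operator statements:
t1 = x - w
t2 = t1 - v


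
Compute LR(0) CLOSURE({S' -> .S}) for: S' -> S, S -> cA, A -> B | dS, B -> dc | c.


Start: S' -> .S
For each item with dot before a nonterminal B, add B -> .γ for every B-production
Closure: [S' -> .S, S -> .cA]


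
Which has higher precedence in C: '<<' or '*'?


'*' is multiplicative (level 10); '<<' is shift (level 8)
Higher level binds tighter
'*' has higher precedence than '<<'


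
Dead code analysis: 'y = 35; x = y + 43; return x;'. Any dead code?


y is read by x's definition; x is returned
No dead code


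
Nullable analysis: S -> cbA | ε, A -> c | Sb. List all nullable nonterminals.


A nonterminal is nullable iff some alternative derives ε (directly, or every symbol in it is nullable)
Nullable: {S}


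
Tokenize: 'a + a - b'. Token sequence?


Scan left to right, longest-match per lexeme
Tokens: ID(a), OP(+), ID(a), OP(-), ID(b)


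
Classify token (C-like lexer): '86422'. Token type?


Pattern: digits only
Type: INTEGER_LITERAL


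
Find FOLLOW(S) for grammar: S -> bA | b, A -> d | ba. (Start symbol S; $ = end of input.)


$ ∈ FOLLOW(S). For each A -> αBβ: add FIRST(β)\{ε} to FOLLOW(B); if β nullable, add FOLLOW(A).
FOLLOW(S) = {$}


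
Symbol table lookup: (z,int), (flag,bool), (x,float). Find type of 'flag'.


Lookup 'flag' → type bool


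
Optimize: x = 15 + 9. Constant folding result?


15 + 9 = 24 at compile time
Optimized: x = 24


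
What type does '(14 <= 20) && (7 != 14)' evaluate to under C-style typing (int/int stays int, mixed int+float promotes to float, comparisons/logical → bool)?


Operand types: bool && bool
Rule: logical operators take bool operands and yield bool
Result type: bool


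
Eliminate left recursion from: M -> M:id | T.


Left-recursive alternatives: M:id; non-recursive: T
Introduce M': M -> TM', M' -> :idM' | ε


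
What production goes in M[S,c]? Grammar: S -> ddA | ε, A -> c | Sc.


For [S, c]: ε is nullable and 'c' ∈ FOLLOW(S)
Entry: S -> ε


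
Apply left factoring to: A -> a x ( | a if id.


Common prefix: 'a'
Factored: A -> a A', A' -> x ( | if id


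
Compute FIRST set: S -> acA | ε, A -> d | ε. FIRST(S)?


Per alternative of S: FIRST(acA) = {a}; FIRST(ε) = {ε}
FIRST(S) = {a, ε}


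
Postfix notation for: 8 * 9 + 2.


Left to right (same or higher precedence on left)
Postfix: 8 9 * 2 +


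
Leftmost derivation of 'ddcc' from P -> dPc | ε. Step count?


Derivation: P => dPc => ddPcc => ddcc
Steps: 3


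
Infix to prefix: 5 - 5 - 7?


left-to-right (same/higher precedence on left): tree is (- (- 5 5) 7)
Prefix: - - 5 5 7


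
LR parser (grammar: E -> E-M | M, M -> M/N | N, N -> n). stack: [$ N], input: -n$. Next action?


'N' (not preceded by M/) is the handle for M -> N
Action: reduce (M -> N)


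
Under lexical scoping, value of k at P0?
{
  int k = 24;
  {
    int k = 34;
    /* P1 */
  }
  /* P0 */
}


k declared in the same block as P0
k = 24


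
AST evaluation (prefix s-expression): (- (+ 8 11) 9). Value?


Evaluate inner: (+ 8 11) = 19
Evaluate root: (- 19 9) = 10
Result: 10


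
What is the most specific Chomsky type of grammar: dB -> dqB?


LHS has context (more than one symbol) and |LHS| ≤ |RHS|
Classification: Type 1 (Context-Sensitive)


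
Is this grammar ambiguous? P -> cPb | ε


balanced c^n…b^n: each string has a unique parse
Unambiguous


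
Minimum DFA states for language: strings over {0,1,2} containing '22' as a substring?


KMP-style automaton: 2 progress states + 1 absorbing accept = 3
Minimal DFA: 3 states


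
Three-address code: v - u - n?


Break into single-operator statements:
t1 = v - u
t2 = t1 - n


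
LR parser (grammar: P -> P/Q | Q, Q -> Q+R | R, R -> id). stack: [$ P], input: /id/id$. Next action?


shift '/' to continue P -> P/Q
Action: shift


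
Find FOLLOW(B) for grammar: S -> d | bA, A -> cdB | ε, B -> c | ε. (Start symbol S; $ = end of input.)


$ ∈ FOLLOW(S). For each A -> αBβ: add FIRST(β)\{ε} to FOLLOW(B); if β nullable, add FOLLOW(A).
FOLLOW(B) = {$}


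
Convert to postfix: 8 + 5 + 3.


Left to right (same or higher precedence on left)
Postfix: 8 5 + 3 +


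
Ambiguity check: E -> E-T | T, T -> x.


precedence layered via separate nonterminal T: deterministic
Unambiguous


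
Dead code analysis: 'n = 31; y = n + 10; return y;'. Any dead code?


n is read by y's definition; y is returned
No dead code


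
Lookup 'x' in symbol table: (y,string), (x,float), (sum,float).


Lookup 'x' → type float


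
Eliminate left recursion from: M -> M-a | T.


Left-recursive alternatives: M-a; non-recursive: T
Introduce M': M -> TM', M' -> -aM' | ε


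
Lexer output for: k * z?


Scan left to right, longest-match per lexeme
Tokens: ID(k), OP(*), ID(z)


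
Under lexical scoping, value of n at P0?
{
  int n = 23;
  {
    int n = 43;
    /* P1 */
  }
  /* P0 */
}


n declared in the same block as P0
n = 23


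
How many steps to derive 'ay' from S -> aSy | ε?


Derivation: S => aSy => ay
Steps: 2


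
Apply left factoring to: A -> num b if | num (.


Common prefix: 'num'
Factored: A -> num A', A' -> b if | (


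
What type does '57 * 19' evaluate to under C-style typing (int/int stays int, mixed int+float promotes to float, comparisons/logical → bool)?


Operand types: int * int
Rule: mixed int/float promotes to float; int/int stays int
Result type: int


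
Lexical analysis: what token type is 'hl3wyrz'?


Pattern: letter/underscore followed by alphanumerics, not a keyword
Type: IDENTIFIER


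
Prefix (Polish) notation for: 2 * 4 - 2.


left-to-right (same/higher precedence on left): tree is (- (* 2 4) 2)
Prefix: - * 2 4 2


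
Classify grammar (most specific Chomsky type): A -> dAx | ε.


Single nonterminal LHS, but d^n x^n is not regular
Classification: Type 2 (Context-Free)


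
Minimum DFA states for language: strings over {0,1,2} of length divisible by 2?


Track length mod 2: states 0..1, accept at 0
Minimal DFA: 2 states


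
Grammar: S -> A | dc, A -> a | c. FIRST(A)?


Per alternative of A: FIRST(a) = {a}; FIRST(c) = {c}
FIRST(A) = {a, c}


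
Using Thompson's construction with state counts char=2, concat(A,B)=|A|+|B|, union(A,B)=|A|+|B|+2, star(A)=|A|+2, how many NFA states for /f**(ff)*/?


Syntax tree has 3 char leaf(s), 0 union(s), 3 star(s)
chars contribute 3×2 = 6; each union adds +2; each star adds +2
Total: 6 + 0 + 6 = 12 states


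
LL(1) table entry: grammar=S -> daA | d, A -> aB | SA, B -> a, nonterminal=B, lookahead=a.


For [B, a]: 'a' ∈ FIRST(a)
Entry: B -> a


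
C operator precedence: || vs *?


'*' is multiplicative (level 10); '||' is logical OR (level 1)
Higher level binds tighter
'*' has higher precedence than '||'


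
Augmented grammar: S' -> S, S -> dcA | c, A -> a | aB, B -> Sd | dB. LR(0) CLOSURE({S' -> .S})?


Start: S' -> .S
For each item with dot before a nonterminal B, add B -> .γ for every B-production
Closure: [S' -> .S, S -> .dcA, S -> .c]


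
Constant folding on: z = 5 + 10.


5 + 10 = 15 at compile time
Optimized: z = 15


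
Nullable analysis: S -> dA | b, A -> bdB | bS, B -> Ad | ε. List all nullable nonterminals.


A nonterminal is nullable iff some alternative derives ε (directly, or every symbol in it is nullable)
Nullable: {B}


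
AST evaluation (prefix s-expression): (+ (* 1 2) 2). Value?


Evaluate inner: (* 1 2) = 2
Evaluate root: (+ 2 2) = 4
Result: 4


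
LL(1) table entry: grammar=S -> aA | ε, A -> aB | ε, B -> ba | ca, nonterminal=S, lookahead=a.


For [S, a]: 'a' ∈ FIRST(aA)
Entry: S -> aA


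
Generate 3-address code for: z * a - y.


Break into single-operator statements:
t1 = z * a
t2 = t1 - y


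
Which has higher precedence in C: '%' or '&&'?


'%' is multiplicative (level 10); '&&' is logical AND (level 2)
Higher level binds tighter
'%' has higher precedence than '&&'


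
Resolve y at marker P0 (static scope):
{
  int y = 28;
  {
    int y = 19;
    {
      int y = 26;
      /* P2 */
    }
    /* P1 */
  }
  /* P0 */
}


y declared in the same block as P0
y = 28


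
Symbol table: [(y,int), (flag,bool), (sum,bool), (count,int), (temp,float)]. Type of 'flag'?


Lookup 'flag' → type bool


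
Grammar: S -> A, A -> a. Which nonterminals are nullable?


A nonterminal is nullable iff some alternative derives ε (directly, or every symbol in it is nullable)
Nullable: {}


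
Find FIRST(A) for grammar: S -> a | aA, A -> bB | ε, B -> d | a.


Per alternative of A: FIRST(bB) = {b}; FIRST(ε) = {ε}
FIRST(A) = {b, ε}


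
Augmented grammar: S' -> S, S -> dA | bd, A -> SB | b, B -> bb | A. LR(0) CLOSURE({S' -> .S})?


Start: S' -> .S
For each item with dot before a nonterminal B, add B -> .γ for every B-production
Closure: [S' -> .S, S -> .dA, S -> .bd]


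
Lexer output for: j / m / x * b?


Scan left to right, longest-match per lexeme
Tokens: ID(j), OP(/), ID(m), OP(/), ID(x), OP(*), ID(b)


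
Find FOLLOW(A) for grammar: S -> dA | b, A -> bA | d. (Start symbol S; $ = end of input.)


$ ∈ FOLLOW(S). For each A -> αBβ: add FIRST(β)\{ε} to FOLLOW(B); if β nullable, add FOLLOW(A).
FOLLOW(A) = {$}


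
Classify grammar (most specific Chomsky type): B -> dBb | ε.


Single nonterminal LHS, but d^n b^n is not regular
Classification: Type 2 (Context-Free)


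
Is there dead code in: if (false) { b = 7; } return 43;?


condition is constant false, so the whole block is unreachable
Dead: 'if (false) { b = 7; }'


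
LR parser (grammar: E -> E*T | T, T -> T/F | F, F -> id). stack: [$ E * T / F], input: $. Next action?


handle 'T/F' on top
Action: reduce (T -> T/F)


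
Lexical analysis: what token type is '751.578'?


Pattern: digits with a decimal point
Type: FLOAT_LITERAL


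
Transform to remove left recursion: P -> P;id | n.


Left-recursive alternatives: P;id; non-recursive: n
Introduce P': P -> nP', P' -> ;idP' | ε


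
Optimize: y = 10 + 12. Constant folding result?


10 + 12 = 22 at compile time
Optimized: y = 22


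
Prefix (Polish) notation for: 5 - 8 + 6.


left-to-right (same/higher precedence on left): tree is (+ (- 5 8) 6)
Prefix: + - 5 8 6


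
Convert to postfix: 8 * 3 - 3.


Left to right (same or higher precedence on left)
Postfix: 8 3 * 3 -


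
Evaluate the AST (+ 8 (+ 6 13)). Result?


Evaluate inner: (+ 6 13) = 19
Evaluate root: (+ 8 19) = 27
Result: 27


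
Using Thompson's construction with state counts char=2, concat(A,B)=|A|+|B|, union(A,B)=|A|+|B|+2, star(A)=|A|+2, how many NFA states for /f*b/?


Syntax tree has 2 char leaf(s), 0 union(s), 1 star(s)
chars contribute 2×2 = 4; each union adds +2; each star adds +2
Total: 4 + 0 + 2 = 6 states


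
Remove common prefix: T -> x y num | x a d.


Common prefix: 'x'
Factored: T -> x T', T' -> y num | a d


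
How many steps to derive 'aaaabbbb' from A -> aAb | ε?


Derivation: A => aAb => aaAbb => aaaAbbb => aaaaAbbbb => aaaabbbb
Steps: 5


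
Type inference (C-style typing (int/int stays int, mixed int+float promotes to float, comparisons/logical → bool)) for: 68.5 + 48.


Operand types: float + int
Rule: mixed int/float promotes to float; int/int stays int
Result type: float


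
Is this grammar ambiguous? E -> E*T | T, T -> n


precedence layered via separate nonterminal T: deterministic
Unambiguous


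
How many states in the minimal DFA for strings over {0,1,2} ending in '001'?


Track the longest suffix of input matching a prefix of '001': 4 classes (prefixes of length 0..3)
Minimal DFA: 4 states


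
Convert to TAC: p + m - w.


Break into single-operator statements:
t1 = p + m
t2 = t1 - w


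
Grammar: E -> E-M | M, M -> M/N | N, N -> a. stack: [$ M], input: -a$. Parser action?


lookahead ∉ {/} so M won't extend; reduce E -> M
Action: reduce (E -> M)


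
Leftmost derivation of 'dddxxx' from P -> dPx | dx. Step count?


Derivation: P => dPx => ddPxx => dddxxx
Steps: 3


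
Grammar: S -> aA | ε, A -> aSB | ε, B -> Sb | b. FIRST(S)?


Per alternative of S: FIRST(aA) = {a}; FIRST(ε) = {ε}
FIRST(S) = {a, ε}


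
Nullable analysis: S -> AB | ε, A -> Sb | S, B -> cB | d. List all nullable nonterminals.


A nonterminal is nullable iff some alternative derives ε (directly, or every symbol in it is nullable)
Nullable: {A, S}


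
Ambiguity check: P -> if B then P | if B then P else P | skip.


dangling else: 'if B then if B then skip else skip' parses two ways
Ambiguous


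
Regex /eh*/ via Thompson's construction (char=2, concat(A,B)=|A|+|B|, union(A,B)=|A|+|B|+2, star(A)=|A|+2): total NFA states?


Syntax tree has 2 char leaf(s), 0 union(s), 1 star(s)
chars contribute 2×2 = 4; each union adds +2; each star adds +2
Total: 4 + 0 + 2 = 6 states


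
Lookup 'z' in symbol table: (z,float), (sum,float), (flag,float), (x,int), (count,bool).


Lookup 'z' → type float


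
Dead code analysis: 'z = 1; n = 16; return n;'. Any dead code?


z is assigned but never read
Dead: 'z = 1'


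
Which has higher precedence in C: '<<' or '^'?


'<<' is shift (level 8); '^' is bitwise XOR (level 4)
Higher level binds tighter
'<<' has higher precedence than '^'


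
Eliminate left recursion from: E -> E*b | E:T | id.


Left-recursive alternatives: E*b, E:T; non-recursive: id
Introduce E': E -> idE', E' -> *bE' | :TE' | ε


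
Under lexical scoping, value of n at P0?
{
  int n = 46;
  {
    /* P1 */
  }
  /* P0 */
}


n declared in the same block as P0
n = 46


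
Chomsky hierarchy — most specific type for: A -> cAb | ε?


Single nonterminal LHS, but c^n b^n is not regular
Classification: Type 2 (Context-Free)


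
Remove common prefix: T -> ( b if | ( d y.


Common prefix: '('
Factored: T -> ( T', T' -> b if | d y


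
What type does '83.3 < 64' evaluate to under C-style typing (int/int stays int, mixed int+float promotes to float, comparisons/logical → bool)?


Operand types: float < int
Rule: comparison yields bool
Result type: bool


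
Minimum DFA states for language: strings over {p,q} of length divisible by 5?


Track length mod 5: states 0..4, accept at 0
Minimal DFA: 5 states


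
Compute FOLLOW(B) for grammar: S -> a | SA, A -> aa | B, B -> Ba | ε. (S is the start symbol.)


$ ∈ FOLLOW(S). For each A -> αBβ: add FIRST(β)\{ε} to FOLLOW(B); if β nullable, add FOLLOW(A).
FOLLOW(B) = {$, a}


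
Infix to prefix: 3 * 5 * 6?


left-to-right (same/higher precedence on left): tree is (* (* 3 5) 6)
Prefix: * * 3 5 6


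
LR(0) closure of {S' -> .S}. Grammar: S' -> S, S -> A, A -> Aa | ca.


Start: S' -> .S
For each item with dot before a nonterminal B, add B -> .γ for every B-production
Closure: [S' -> .S, S -> .A, A -> .Aa, A -> .ca]


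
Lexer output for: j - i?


Scan left to right, longest-match per lexeme
Tokens: ID(j), OP(-), ID(i)


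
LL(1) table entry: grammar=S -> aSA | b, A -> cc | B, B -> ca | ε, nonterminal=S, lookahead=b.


For [S, b]: 'b' ∈ FIRST(b)
Entry: S -> b


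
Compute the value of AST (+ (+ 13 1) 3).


Evaluate inner: (+ 13 1) = 14
Evaluate root: (+ 14 3) = 17
Result: 17


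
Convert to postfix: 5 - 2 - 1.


Left to right (same or higher precedence on left)
Postfix: 5 2 - 1 -


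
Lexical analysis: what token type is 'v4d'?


Pattern: letter/underscore followed by alphanumerics, not a keyword
Type: IDENTIFIER


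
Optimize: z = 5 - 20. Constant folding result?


5 - 20 = -15 at compile time
Optimized: z = -15


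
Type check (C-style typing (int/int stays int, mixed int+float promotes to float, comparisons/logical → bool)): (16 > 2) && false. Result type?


Operand types: bool && bool
Rule: logical operators take bool operands and yield bool
Result type: bool


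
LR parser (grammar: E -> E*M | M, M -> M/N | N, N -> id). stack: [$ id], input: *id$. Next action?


'id' on top is the handle for N -> id
Action: reduce (N -> id)


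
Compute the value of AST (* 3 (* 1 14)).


Evaluate inner: (* 1 14) = 14
Evaluate root: (* 3 14) = 42
Result: 42


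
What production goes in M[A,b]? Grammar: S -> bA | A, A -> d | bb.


For [A, b]: 'b' ∈ FIRST(bb)
Entry: A -> bb


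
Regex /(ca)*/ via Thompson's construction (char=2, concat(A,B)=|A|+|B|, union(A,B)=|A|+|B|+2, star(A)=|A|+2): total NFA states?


Syntax tree has 2 char leaf(s), 0 union(s), 1 star(s)
chars contribute 2×2 = 4; each union adds +2; each star adds +2
Total: 4 + 0 + 2 = 6 states


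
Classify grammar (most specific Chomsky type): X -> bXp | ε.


Single nonterminal LHS, but b^n p^n is not regular
Classification: Type 2 (Context-Free)


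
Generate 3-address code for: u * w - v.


Break into single-operator statements:
t1 = u * w
t2 = t1 - v


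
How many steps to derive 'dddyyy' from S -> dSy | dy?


Derivation: S => dSy => ddSyy => dddyyy
Steps: 3


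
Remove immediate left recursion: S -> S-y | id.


Left-recursive alternatives: S-y; non-recursive: id
Introduce S': S -> idS', S' -> -yS' | ε


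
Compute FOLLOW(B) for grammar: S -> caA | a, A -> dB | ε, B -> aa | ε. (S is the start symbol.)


$ ∈ FOLLOW(S). For each A -> αBβ: add FIRST(β)\{ε} to FOLLOW(B); if β nullable, add FOLLOW(A).
FOLLOW(B) = {$}


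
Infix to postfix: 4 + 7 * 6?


* has higher precedence, evaluate 7*6 first
Postfix: 4 7 6 * +


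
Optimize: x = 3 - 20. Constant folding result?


3 - 20 = -17 at compile time
Optimized: x = -17


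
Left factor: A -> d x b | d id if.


Common prefix: 'd'
Factored: A -> d A', A' -> x b | id if


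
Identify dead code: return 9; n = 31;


statement follows a return and is unreachable
Dead: 'n = 31'
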